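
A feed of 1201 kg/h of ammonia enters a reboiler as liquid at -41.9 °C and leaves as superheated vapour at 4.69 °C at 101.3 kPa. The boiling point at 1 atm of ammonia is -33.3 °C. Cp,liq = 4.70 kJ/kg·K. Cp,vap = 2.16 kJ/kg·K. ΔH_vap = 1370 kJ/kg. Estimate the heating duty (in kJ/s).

liquid -41.9→-33.3 °C: 40.42 kJ/kg
vaporisation at -33.3 °C: 1370 kJ/kg
vapour -33.3→4.69 °C: 82.058 kJ/kg
Δh = 40.42 + 1370 + 82.058 = 1492.5 kJ/kg
Q = ṁ·Δh = 1201 kg/h × 1492.5 kJ/kg = 1.7925e+06 kJ/h
|Q| = 497.91 kW

Q = 498 kJ/s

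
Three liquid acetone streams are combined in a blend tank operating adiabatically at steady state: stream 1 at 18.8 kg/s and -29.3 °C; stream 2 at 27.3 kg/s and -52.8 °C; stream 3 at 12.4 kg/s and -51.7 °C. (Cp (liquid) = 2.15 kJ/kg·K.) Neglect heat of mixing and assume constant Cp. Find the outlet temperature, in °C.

T_out = -45.0 °C

Energy balance with Q = 0: Σ ṁᵢCp,ᵢ(T_out − Tᵢ) = 0
T_out = Σ ṁᵢCp,ᵢTᵢ / Σ ṁᵢCp,ᵢ
      = -5661.7 / 125.78 = -45.015 °C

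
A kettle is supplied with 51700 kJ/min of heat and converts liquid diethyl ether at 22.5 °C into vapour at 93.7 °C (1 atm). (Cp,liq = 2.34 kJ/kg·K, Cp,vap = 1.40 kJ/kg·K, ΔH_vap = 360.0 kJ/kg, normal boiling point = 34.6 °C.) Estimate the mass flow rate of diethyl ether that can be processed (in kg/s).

ṁ = 1.83 kg/s

Δh = 2.34×(34.6−22.5) + 360.0 + 1.40×(93.7−34.6) = 471.05 kJ/kg
Q = 51700 kJ/min = 861.67 kJ/s = 861.67 kJ/s
ṁ = Q/Δh = 861.67 / 471.05 = 1.8292 kg/s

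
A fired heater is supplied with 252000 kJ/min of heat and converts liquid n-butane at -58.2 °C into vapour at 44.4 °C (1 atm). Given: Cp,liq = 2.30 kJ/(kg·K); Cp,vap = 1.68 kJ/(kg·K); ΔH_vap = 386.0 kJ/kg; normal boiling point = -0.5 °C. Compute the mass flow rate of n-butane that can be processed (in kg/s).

ṁ = 7.07 kg/s

Δh = 2.30×(-0.5−-58.2) + 386.0 + 1.68×(44.4−-0.5) = 594.14 kJ/kg
Q = 252000 kJ/min = 4200 kJ/s = 4200 kJ/s
ṁ = Q/Δh = 4200 / 594.14 = 7.069 kg/s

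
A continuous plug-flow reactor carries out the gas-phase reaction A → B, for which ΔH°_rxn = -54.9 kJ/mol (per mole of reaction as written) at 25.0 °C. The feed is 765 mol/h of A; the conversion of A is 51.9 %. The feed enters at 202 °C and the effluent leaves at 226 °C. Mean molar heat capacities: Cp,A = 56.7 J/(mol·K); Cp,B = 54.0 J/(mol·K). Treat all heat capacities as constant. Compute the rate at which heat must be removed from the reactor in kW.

Extent of reaction ξ = 0.519 × 765 = 397.04 mol/h
Reaction term: ξ·ΔH°_rxn = 397.04 × -54.9 = -21797 kJ/h
Sensible, feed 202→25 °C: -7677.5 kJ/h
Outlet flows (mol/h): A 367.96, B 397.04
Sensible, products 25→226 °C: 8503 kJ/h
Q = ΔH = -20972 kJ/h = -5.8255 kW
Heat removed = 5.8255 kW

Q_out = 5.83 kW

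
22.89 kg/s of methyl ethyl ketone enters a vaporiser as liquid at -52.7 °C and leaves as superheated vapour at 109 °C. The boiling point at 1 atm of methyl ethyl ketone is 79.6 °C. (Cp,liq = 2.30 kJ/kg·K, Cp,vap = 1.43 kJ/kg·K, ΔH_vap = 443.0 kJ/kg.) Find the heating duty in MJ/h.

Q = 65000 MJ/h

liquid -52.7→79.6 °C: 304.29 kJ/kg
vaporisation at 79.6 °C: 443 kJ/kg
vapour 79.6→109 °C: 42.042 kJ/kg
Δh = 304.29 + 443 + 42.042 = 789.33 kJ/kg
Q = ṁ·Δh = 22.89 kg/s × 789.33 kJ/kg = 18068 kJ/s
|Q| = 18068 kW = 65044 MJ/h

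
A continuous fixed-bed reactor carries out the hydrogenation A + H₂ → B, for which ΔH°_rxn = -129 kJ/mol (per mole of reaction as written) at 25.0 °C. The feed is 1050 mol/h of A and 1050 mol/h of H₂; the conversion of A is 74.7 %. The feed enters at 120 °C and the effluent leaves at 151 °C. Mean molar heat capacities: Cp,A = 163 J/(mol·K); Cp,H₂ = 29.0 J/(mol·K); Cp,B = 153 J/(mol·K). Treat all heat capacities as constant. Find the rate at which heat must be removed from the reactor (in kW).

Extent of reaction ξ = 0.747 × 1050 = 784.35 mol/h
Reaction term: ξ·ΔH°_rxn = 784.35 × -129 = -101180 kJ/h
Sensible, feed 120→25 °C: -19152 kJ/h
Outlet flows (mol/h): A 265.65, H₂ 265.65, B 784.35
Sensible, products 25→151 °C: 21547 kJ/h
Q = ΔH = -98786 kJ/h = -27.441 kW
Heat removed = 27.441 kW

Q_out = 27.4 kW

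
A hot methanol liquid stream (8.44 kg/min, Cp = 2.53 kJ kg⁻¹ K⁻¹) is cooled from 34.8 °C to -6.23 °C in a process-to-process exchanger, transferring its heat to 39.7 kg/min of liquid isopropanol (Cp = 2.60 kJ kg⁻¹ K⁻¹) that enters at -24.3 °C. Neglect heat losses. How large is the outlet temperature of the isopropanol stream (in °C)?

Heat released by hot stream: Q = 8.44 × 2.53 × (34.8 − -6.23) = 876.12 kJ/min
Energy balance on cold side (adiabatic exchanger): Q = ṁ_c·Cp_c·(T_c,out − T_c,in)
T_c,out = -24.3 + 876.12/(39.7 × 2.60) = -15.812 °C

T_c,out = -15.8 °C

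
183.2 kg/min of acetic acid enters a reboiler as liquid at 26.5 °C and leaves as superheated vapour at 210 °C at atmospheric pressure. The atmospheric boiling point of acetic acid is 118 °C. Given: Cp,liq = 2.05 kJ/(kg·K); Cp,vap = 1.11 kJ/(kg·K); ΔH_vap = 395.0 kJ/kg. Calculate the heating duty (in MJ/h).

liquid 26.5→118 °C: 187.57 kJ/kg
vaporisation at 118 °C: 395 kJ/kg
vapour 118→210 °C: 102.12 kJ/kg
Δh = 187.57 + 395 + 102.12 = 684.69 kJ/kg
Q = ṁ·Δh = 183.2 kg/min × 684.69 kJ/kg = 125440 kJ/min
|Q| = 2090.6 kW = 7526.2 MJ/h

Q = 7530 MJ/h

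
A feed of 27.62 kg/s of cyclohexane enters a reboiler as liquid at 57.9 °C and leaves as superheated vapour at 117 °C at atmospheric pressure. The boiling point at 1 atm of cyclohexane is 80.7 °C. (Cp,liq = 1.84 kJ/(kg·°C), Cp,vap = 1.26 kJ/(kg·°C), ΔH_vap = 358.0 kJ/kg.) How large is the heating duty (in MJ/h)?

liquid 57.9→80.7 °C: 41.952 kJ/kg
vaporisation at 80.7 °C: 358 kJ/kg
vapour 80.7→117 °C: 45.738 kJ/kg
Δh = 41.952 + 358 + 45.738 = 445.69 kJ/kg
Q = ṁ·Δh = 27.62 kg/s × 445.69 kJ/kg = 12310 kJ/s
|Q| = 12310 kW = 44316 MJ/h

Q = 44300 MJ/h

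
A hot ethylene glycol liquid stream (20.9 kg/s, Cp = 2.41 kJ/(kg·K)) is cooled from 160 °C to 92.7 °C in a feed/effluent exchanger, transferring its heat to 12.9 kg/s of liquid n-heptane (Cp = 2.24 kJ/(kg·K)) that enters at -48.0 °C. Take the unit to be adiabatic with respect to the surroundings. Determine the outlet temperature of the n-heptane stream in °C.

T_c,out = 69.3 °C

Heat released by hot stream: Q = 20.9 × 2.41 × (160 − 92.7) = 3389.8 kJ/s
Energy balance on cold side (adiabatic exchanger): Q = ṁ_c·Cp_c·(T_c,out − T_c,in)
T_c,out = -48.0 + 3389.8/(12.9 × 2.24) = 69.312 °C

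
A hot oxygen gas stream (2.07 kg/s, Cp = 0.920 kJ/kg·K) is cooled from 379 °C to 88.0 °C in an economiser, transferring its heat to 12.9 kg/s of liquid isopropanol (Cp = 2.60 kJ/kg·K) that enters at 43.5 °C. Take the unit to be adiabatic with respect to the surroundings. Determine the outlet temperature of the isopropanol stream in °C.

T_c,out = 60.0 °C

Heat released by hot stream: Q = 2.07 × 0.920 × (379 − 88.0) = 554.18 kJ/s
Energy balance on cold side (adiabatic exchanger): Q = ṁ_c·Cp_c·(T_c,out − T_c,in)
T_c,out = 43.5 + 554.18/(12.9 × 2.60) = 60.023 °C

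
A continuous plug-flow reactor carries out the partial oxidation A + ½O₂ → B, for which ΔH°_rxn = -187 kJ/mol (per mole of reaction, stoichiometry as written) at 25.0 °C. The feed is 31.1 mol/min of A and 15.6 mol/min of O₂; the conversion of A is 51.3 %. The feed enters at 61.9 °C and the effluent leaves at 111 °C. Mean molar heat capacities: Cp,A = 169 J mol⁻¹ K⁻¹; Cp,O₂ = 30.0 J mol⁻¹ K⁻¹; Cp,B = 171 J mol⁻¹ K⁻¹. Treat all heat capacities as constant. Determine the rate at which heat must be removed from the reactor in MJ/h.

Q_out = 163 MJ/h

Extent of reaction ξ = 0.513 × 31.1 = 15.954 mol/min
Reaction term: ξ·ΔH°_rxn = 15.954 × -187 = -2983.5 kJ/min
Sensible, feed 61.9→25 °C: -211.21 kJ/min
Outlet flows (mol/min): A 15.146, O₂ 7.6228, B 15.954
Sensible, products 25→111 °C: 474.42 kJ/min
Q = ΔH = -2720.2 kJ/min = -45.337 kW
Heat removed = 163.21 MJ/h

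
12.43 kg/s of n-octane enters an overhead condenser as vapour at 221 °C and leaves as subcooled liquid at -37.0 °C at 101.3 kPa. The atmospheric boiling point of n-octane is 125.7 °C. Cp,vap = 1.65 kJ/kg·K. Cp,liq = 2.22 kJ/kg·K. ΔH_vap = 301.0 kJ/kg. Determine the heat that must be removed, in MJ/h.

vapour 221→125.7 °C: -157.24 kJ/kg
condensation at 125.7 °C: -301 kJ/kg
liquid 125.7→-37.0 °C: -361.19 kJ/kg
Δh = -157.24 + -301 + -361.19 = -819.44 kJ/kg
Q = ṁ·Δh = 12.43 kg/s × -819.44 kJ/kg = -10186 kJ/s
|Q| = 10186 kW = 36668 MJ/h

Q_c = 36700 MJ/h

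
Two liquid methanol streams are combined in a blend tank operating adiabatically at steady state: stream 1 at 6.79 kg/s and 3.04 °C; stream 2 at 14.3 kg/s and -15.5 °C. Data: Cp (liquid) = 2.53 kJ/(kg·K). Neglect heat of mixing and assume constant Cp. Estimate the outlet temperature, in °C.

T_out = -9.53 °C

Energy balance with Q = 0: Σ ṁᵢCp,ᵢ(T_out − Tᵢ) = 0
T_out = Σ ṁᵢCp,ᵢTᵢ / Σ ṁᵢCp,ᵢ
      = -508.55 / 53.358 = -9.531 °C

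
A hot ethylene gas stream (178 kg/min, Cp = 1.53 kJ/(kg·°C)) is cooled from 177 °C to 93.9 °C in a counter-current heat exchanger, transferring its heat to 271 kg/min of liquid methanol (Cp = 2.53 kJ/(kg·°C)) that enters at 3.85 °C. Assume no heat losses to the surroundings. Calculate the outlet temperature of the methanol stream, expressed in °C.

T_c,out = 36.9 °C

Heat released by hot stream: Q = 178 × 1.53 × (177 − 93.9) = 22631 kJ/min
Energy balance on cold side (adiabatic exchanger): Q = ṁ_c·Cp_c·(T_c,out − T_c,in)
T_c,out = 3.85 + 22631/(271 × 2.53) = 36.858 °C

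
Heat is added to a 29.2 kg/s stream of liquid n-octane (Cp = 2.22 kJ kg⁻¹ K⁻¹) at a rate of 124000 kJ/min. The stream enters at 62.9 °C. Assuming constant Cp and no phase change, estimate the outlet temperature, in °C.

T_out = 94.8 °C

Q = 124000 kJ/min = 2066.7 kJ/s
ΔT = Q/(ṁ·Cp) = 2066.7/(29.2×2.22) = 31.881 K
T_out = 62.9 + 31.881 = 94.781 °C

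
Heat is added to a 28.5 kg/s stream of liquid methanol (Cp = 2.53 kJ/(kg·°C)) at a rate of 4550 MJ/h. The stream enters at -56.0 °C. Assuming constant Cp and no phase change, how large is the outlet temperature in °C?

Q = 4550 MJ/h = 1263.9 kJ/s
ΔT = Q/(ṁ·Cp) = 1263.9/(28.5×2.53) = 17.528 K
T_out = -56.0 + 17.528 = -38.472 °C

T_out = -38.5 °C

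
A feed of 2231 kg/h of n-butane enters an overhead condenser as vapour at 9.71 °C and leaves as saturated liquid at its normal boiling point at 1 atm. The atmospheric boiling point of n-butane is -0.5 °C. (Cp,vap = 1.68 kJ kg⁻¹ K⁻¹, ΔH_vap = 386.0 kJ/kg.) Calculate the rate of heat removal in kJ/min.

Q_c = 15000 kJ/min

vapour 9.71→-0.5 °C: -17.153 kJ/kg
condensation at -0.5 °C: -386 kJ/kg
Δh = -17.153 + -386 = -403.15 kJ/kg
Q = ṁ·Δh = 2231 kg/h × -403.15 kJ/kg = -899430 kJ/h
|Q| = 249.84 kW = 14991 kJ/min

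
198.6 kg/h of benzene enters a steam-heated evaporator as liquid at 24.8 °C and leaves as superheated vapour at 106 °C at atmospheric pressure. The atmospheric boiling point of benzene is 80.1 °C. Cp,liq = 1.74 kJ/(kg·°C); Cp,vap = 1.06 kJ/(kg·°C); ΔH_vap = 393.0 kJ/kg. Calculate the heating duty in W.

Q = 28500 W

liquid 24.8→80.1 °C: 96.222 kJ/kg
vaporisation at 80.1 °C: 393 kJ/kg
vapour 80.1→106 °C: 27.454 kJ/kg
Δh = 96.222 + 393 + 27.454 = 516.68 kJ/kg
Q = ṁ·Δh = 198.6 kg/h × 516.68 kJ/kg = 102610 kJ/h
|Q| = 28.503 kW = 28503 W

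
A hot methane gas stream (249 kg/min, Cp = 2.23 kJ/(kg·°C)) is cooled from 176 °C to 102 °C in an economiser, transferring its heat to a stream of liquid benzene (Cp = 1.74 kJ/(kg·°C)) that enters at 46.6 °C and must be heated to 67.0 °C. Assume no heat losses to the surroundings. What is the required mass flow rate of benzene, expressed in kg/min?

ṁ_c = 1160 kg/min

Heat released by hot stream: Q = 249 × 2.23 × (176 − 102) = 41090 kJ/min
Energy balance on cold side (adiabatic exchanger): Q = ṁ_c·Cp_c·(T_c,out − T_c,in)
ṁ_c = 41090 / [1.74 × (67.0 − 46.6)] = 1157.6 kg/min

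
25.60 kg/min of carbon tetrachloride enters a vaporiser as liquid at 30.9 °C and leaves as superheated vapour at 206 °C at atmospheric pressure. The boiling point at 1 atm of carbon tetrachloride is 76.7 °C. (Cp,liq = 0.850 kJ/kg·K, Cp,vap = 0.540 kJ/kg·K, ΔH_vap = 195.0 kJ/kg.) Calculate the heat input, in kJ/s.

liquid 30.9→76.7 °C: 38.93 kJ/kg
vaporisation at 76.7 °C: 195 kJ/kg
vapour 76.7→206 °C: 69.822 kJ/kg
Δh = 38.93 + 195 + 69.822 = 303.75 kJ/kg
Q = ṁ·Δh = 25.60 kg/min × 303.75 kJ/kg = 7776.1 kJ/min
|Q| = 129.6 kW

Q = 130 kJ/s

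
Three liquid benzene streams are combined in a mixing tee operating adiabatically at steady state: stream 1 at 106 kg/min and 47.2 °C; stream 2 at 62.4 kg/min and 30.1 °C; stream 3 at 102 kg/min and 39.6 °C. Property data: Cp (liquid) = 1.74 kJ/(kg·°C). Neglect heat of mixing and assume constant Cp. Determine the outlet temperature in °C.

T_out = 40.4 °C

No heat crosses the boundary, so H_out = H_in.
T_out = Σ ṁᵢCp,ᵢTᵢ / Σ ṁᵢCp,ᵢ
      = 19002 / 470.5 = 40.387 °C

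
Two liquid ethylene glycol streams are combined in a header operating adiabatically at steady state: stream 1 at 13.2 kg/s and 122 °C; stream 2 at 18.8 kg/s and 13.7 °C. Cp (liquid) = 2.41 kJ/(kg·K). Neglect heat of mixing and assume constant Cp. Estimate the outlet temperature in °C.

No heat crosses the boundary, so H_out = H_in.
T_out = Σ ṁᵢCp,ᵢTᵢ / Σ ṁᵢCp,ᵢ
      = 4501.8 / 77.12 = 58.374 °C

T_out = 58.4 °C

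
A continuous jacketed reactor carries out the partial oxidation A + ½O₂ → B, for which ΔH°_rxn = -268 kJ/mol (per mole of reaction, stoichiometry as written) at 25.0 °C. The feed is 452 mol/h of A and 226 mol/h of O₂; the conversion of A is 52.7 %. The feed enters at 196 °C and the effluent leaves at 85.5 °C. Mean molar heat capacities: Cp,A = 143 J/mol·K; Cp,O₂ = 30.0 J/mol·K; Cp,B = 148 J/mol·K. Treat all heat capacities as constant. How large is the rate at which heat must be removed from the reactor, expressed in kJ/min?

Q_out = 1200 kJ/min

Extent of reaction ξ = 0.527 × 452 = 238.2 mol/h
Reaction term: ξ·ΔH°_rxn = 238.2 × -268 = -63839 kJ/h
Sensible, feed 196→25 °C: -12212 kJ/h
Outlet flows (mol/h): A 213.8, O₂ 106.9, B 238.2
Sensible, products 25→85.5 °C: 4176.6 kJ/h
Q = ΔH = -71874 kJ/h = -19.965 kW
Heat removed = 1197.9 kJ/min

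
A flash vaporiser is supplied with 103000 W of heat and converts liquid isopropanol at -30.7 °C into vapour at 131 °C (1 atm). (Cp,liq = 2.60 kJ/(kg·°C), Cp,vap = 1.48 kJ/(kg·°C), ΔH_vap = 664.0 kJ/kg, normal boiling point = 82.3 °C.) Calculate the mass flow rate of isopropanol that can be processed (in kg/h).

Δh = 2.60×(82.3−-30.7) + 664.0 + 1.48×(131−82.3) = 1029.9 kJ/kg
Q = 103000 W = 103 kJ/s = 370800 kJ/h
ṁ = Q/Δh = 370800 / 1029.9 = 360.04 kg/h

ṁ = 360 kg/h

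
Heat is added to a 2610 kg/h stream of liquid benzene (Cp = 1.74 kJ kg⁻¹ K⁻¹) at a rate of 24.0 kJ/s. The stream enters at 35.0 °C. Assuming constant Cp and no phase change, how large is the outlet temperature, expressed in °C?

T_out = 54.0 °C

Q = 24.0 kJ/s = 86400 kJ/h
ΔT = Q/(ṁ·Cp) = 86400/(2610×1.74) = 19.025 K
T_out = 35.0 + 19.025 = 54.025 °C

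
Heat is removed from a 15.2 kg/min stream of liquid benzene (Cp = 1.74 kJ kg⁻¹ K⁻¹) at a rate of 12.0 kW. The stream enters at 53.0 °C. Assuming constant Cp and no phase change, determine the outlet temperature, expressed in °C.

Q = 12.0 kW = 720 kJ/min
ΔT = Q/(ṁ·Cp) = 720/(15.2×1.74) = 27.223 K
T_out = 53.0 − 27.223 = 25.777 °C

T_out = 25.8 °C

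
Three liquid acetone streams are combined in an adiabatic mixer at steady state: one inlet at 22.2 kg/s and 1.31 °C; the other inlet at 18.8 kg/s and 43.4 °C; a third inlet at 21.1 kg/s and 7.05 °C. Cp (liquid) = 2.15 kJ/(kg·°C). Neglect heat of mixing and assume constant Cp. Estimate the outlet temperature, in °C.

Adiabatic, steady state ⇒ Σ ṁᵢCp,ᵢ(T_out − Tᵢ) = 0
T_out = Σ ṁᵢCp,ᵢTᵢ / Σ ṁᵢCp,ᵢ
      = 2136.6 / 133.51 = 16.003 °C

T_out = 16.0 °C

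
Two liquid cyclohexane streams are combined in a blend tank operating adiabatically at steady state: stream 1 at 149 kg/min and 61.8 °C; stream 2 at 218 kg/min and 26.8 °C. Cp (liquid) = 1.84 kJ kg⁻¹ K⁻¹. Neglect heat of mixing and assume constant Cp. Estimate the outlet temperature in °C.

T_out = 41.0 °C

Energy balance with Q = 0: Σ ṁᵢCp,ᵢ(T_out − Tᵢ) = 0
Σ ṁᵢCp,ᵢTᵢ = 149×1.84×61.8 + 218×1.84×26.8 = 27693
Σ ṁᵢCp,ᵢ = 149×1.84 + 218×1.84 = 675.28
T_out = 27693 / 675.28 = 41.01 °C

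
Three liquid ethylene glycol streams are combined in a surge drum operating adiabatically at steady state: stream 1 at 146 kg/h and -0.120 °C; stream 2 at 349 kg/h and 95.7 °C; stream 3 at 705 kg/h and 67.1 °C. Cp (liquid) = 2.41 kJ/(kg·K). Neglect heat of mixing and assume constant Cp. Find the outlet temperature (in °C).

T_out = 67.2 °C

No heat crosses the boundary, so H_out = H_in.
Σ ṁᵢCp,ᵢTᵢ = 146×2.41×-0.120 + 349×2.41×95.7 + 705×2.41×67.1 = 194460
Σ ṁᵢCp,ᵢ = 146×2.41 + 349×2.41 + 705×2.41 = 2892
T_out = 194460 / 2892 = 67.239 °C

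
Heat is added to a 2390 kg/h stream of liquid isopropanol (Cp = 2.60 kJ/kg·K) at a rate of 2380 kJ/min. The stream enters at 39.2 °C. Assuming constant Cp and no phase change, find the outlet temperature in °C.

Q = 2380 kJ/min = 142800 kJ/h
ΔT = Q/(ṁ·Cp) = 142800/(2390×2.60) = 22.98 K
T_out = 39.2 + 22.98 = 62.18 °C

T_out = 62.2 °C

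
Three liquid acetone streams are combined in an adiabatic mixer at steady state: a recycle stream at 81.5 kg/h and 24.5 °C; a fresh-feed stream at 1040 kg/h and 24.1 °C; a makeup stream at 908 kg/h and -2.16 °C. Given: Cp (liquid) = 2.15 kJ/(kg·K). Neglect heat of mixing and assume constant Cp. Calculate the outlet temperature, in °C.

T_out = 12.4 °C

Adiabatic, steady state ⇒ Σ ṁᵢCp,ᵢ(T_out − Tᵢ) = 0
Σ ṁᵢCp,ᵢTᵢ = 81.5×2.15×24.5 + 1040×2.15×24.1 + 908×2.15×-2.16 = 53964
Σ ṁᵢCp,ᵢ = 81.5×2.15 + 1040×2.15 + 908×2.15 = 4363.4
T_out = 53964 / 4363.4 = 12.367 °C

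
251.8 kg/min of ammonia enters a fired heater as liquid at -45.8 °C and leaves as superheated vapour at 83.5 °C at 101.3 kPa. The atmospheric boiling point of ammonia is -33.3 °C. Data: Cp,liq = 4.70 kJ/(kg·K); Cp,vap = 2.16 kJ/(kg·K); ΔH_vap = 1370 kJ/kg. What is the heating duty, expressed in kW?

Q = 7050 kW

liquid -45.8→-33.3 °C: 58.75 kJ/kg
vaporisation at -33.3 °C: 1370 kJ/kg
vapour -33.3→83.5 °C: 252.29 kJ/kg
Δh = 58.75 + 1370 + 252.29 = 1681 kJ/kg
Q = ṁ·Δh = 251.8 kg/min × 1681 kJ/kg = 423290 kJ/min
|Q| = 7054.8 kW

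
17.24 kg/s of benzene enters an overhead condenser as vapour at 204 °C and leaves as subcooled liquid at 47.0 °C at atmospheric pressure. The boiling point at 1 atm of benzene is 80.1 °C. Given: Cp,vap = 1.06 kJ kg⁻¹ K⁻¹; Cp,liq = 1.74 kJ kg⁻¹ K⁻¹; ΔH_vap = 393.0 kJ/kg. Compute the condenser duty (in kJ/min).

Q_c = 602000 kJ/min

vapour 204→80.1 °C: -131.33 kJ/kg
condensation at 80.1 °C: -393 kJ/kg
liquid 80.1→47.0 °C: -57.594 kJ/kg
Δh = -131.33 + -393 + -57.594 = -581.93 kJ/kg
Q = ṁ·Δh = 17.24 kg/s × -581.93 kJ/kg = -10032 kJ/s
|Q| = 10032 kW = 601950 kJ/min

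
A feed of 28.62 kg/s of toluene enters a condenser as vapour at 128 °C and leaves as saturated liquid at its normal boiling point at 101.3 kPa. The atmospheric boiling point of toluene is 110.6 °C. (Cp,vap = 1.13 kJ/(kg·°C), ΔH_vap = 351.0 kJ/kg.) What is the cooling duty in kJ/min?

Q_c = 637000 kJ/min

vapour 128→110.6 °C: -19.662 kJ/kg
condensation at 110.6 °C: -351 kJ/kg
Δh = -19.662 + -351 = -370.66 kJ/kg
Q = ṁ·Δh = 28.62 kg/s × -370.66 kJ/kg = -10608 kJ/s
|Q| = 10608 kW = 636500 kJ/min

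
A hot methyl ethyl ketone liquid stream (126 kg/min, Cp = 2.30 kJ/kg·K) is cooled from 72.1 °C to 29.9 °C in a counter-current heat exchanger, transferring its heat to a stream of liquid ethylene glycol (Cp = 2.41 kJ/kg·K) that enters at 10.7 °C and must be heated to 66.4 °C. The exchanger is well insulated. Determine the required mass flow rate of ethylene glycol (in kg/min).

Heat released by hot stream: Q = 126 × 2.30 × (72.1 − 29.9) = 12230 kJ/min
Energy balance on cold side (adiabatic exchanger): Q = ṁ_c·Cp_c·(T_c,out − T_c,in)
ṁ_c = 12230 / [2.41 × (66.4 − 10.7)] = 91.104 kg/min

ṁ_c = 91.1 kg/min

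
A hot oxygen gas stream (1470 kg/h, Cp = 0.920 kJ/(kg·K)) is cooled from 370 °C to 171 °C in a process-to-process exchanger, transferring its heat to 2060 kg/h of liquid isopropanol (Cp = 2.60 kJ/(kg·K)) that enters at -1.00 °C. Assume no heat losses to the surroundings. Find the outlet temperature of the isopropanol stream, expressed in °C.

Heat released by hot stream: Q = 1470 × 0.920 × (370 − 171) = 269130 kJ/h
Energy balance on cold side (adiabatic exchanger): Q = ṁ_c·Cp_c·(T_c,out − T_c,in)
T_c,out = -1.00 + 269130/(2060 × 2.60) = 49.248 °C

T_c,out = 49.2 °C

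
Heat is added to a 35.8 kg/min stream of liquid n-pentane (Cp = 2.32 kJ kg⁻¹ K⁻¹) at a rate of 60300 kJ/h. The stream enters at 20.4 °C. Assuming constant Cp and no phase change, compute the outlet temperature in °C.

T_out = 32.5 °C

Q = 60300 kJ/h = 1005 kJ/min
ΔT = Q/(ṁ·Cp) = 1005/(35.8×2.32) = 12.1 K
T_out = 20.4 + 12.1 = 32.5 °C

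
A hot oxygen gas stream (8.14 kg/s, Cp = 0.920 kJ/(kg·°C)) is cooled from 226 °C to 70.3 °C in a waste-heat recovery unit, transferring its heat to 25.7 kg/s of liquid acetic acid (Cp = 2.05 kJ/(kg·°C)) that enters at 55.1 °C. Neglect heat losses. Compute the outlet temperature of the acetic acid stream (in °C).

T_c,out = 77.2 °C

Heat released by hot stream: Q = 8.14 × 0.920 × (226 − 70.3) = 1166 kJ/s
Energy balance on cold side (adiabatic exchanger): Q = ṁ_c·Cp_c·(T_c,out − T_c,in)
T_c,out = 55.1 + 1166/(25.7 × 2.05) = 77.232 °C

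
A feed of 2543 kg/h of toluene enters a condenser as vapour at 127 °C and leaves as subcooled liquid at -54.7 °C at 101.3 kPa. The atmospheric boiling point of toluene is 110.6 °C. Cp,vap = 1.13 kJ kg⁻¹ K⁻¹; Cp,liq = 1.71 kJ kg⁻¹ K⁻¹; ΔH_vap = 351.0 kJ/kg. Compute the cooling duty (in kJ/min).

Q_c = 27600 kJ/min

vapour 127→110.6 °C: -18.532 kJ/kg
condensation at 110.6 °C: -351 kJ/kg
liquid 110.6→-54.7 °C: -282.66 kJ/kg
Δh = -18.532 + -351 + -282.66 = -652.2 kJ/kg
Q = ṁ·Δh = 2543 kg/h × -652.2 kJ/kg = -1.6585e+06 kJ/h
|Q| = 460.7 kW = 27642 kJ/min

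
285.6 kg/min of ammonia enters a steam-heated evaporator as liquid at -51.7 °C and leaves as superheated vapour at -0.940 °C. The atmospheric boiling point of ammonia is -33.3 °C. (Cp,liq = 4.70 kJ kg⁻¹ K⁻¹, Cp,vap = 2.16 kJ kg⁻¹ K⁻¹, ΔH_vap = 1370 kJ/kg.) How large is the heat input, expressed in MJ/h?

liquid -51.7→-33.3 °C: 86.48 kJ/kg
vaporisation at -33.3 °C: 1370 kJ/kg
vapour -33.3→-0.940 °C: 69.898 kJ/kg
Δh = 86.48 + 1370 + 69.898 = 1526.4 kJ/kg
Q = ṁ·Δh = 285.6 kg/min × 1526.4 kJ/kg = 435930 kJ/min
|Q| = 7265.6 kW = 26156 MJ/h

Q = 26200 MJ/h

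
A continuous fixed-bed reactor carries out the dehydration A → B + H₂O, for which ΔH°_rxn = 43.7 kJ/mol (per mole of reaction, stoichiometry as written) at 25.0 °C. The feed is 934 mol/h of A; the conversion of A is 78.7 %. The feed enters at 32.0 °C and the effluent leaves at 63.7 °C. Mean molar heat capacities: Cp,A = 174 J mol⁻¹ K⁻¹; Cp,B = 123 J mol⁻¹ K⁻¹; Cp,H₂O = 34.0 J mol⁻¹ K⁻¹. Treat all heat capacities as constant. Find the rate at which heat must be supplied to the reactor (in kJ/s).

Q_in = 10.2 kJ/s

Extent of reaction ξ = 0.787 × 934 = 735.06 mol/h
Reaction term: ξ·ΔH°_rxn = 735.06 × 43.7 = 32122 kJ/h
Sensible, feed 32.0→25 °C: -1137.6 kJ/h
Outlet flows (mol/h): A 198.94, B 735.06, H₂O 735.06
Sensible, products 25→63.7 °C: 5805.8 kJ/h
Q = ΔH = 36790 kJ/h = 10.219 kW
Heat supplied = 10.219 kJ/s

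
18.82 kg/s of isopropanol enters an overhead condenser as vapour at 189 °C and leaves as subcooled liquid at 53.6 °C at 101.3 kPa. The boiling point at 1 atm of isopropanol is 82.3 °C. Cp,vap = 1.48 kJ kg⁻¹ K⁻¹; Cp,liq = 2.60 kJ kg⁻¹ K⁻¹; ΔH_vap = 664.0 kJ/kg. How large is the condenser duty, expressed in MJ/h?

vapour 189→82.3 °C: -157.92 kJ/kg
condensation at 82.3 °C: -664 kJ/kg
liquid 82.3→53.6 °C: -74.62 kJ/kg
Δh = -157.92 + -664 + -74.62 = -896.54 kJ/kg
Q = ṁ·Δh = 18.82 kg/s × -896.54 kJ/kg = -16873 kJ/s
|Q| = 16873 kW = 60742 MJ/h

Q_c = 60700 MJ/h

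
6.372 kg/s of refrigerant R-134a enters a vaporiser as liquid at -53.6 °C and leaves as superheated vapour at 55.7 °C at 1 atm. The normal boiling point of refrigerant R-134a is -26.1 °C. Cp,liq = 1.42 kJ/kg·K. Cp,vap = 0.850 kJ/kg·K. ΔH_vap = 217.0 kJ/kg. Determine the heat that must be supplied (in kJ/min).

liquid -53.6→-26.1 °C: 39.05 kJ/kg
vaporisation at -26.1 °C: 217 kJ/kg
vapour -26.1→55.7 °C: 69.53 kJ/kg
Δh = 39.05 + 217 + 69.53 = 325.58 kJ/kg
Q = ṁ·Δh = 6.372 kg/s × 325.58 kJ/kg = 2074.6 kJ/s
|Q| = 2074.6 kW = 124480 kJ/min

Q = 124000 kJ/min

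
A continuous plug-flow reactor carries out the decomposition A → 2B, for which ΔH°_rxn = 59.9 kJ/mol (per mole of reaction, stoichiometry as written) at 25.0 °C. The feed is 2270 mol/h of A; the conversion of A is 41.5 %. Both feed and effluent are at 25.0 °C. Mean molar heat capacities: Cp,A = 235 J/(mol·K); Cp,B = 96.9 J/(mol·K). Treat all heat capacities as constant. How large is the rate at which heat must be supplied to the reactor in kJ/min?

Extent of reaction ξ = 0.415 × 2270 = 942.05 mol/h
Reaction term: ξ·ΔH°_rxn = 942.05 × 59.9 = 56429 kJ/h
Q = ΔH = 56429 kJ/h = 15.675 kW
Heat supplied = 940.48 kJ/min

Q_in = 940 kJ/min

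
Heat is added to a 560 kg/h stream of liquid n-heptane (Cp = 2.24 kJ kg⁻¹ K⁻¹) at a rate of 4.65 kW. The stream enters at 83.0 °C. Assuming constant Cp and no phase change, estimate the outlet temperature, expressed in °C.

Q = 4.65 kW = 16740 kJ/h
ΔT = Q/(ṁ·Cp) = 16740/(560×2.24) = 13.345 K
T_out = 83.0 + 13.345 = 96.345 °C

T_out = 96.3 °C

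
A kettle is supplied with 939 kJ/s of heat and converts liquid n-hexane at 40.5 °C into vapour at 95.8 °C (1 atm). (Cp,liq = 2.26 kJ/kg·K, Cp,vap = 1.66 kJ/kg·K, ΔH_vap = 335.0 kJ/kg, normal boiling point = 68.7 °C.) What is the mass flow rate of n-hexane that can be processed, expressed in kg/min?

ṁ = 127 kg/min

Δh = 2.26×(68.7−40.5) + 335.0 + 1.66×(95.8−68.7) = 443.72 kJ/kg
Q = 939 kJ/s = 939 kJ/s = 56340 kJ/min
ṁ = Q/Δh = 56340 / 443.72 = 126.97 kg/min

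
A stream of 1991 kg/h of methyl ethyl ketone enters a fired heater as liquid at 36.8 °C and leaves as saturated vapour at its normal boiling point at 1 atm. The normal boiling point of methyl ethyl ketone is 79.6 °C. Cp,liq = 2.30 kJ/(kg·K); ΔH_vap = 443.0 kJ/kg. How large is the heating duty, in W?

liquid 36.8→79.6 °C: 98.44 kJ/kg
vaporisation at 79.6 °C: 443 kJ/kg
Δh = 98.44 + 443 = 541.44 kJ/kg
Q = ṁ·Δh = 1991 kg/h × 541.44 kJ/kg = 1.078e+06 kJ/h
|Q| = 299.45 kW = 299450 W

Q = 299000 W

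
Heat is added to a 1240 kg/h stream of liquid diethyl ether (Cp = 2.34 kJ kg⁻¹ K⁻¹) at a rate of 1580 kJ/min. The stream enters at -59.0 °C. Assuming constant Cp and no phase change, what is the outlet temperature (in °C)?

T_out = -26.3 °C

Q = 1580 kJ/min = 94800 kJ/h
ΔT = Q/(ṁ·Cp) = 94800/(1240×2.34) = 32.672 K
T_out = -59.0 + 32.672 = -26.328 °C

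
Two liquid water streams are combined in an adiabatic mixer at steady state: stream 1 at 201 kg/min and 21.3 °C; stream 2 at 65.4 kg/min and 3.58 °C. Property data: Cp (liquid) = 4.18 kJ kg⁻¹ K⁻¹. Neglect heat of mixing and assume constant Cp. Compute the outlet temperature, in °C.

T_out = 16.9 °C

Energy balance with Q = 0: Σ ṁᵢCp,ᵢ(T_out − Tᵢ) = 0
T_out = Σ ṁᵢCp,ᵢTᵢ / Σ ṁᵢCp,ᵢ
      = 18875 / 1113.6 = 16.95 °C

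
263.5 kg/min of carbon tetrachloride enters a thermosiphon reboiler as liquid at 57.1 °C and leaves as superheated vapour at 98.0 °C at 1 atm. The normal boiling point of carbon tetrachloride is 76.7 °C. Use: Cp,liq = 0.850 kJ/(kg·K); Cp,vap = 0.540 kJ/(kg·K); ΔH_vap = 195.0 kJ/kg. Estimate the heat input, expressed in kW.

liquid 57.1→76.7 °C: 16.66 kJ/kg
vaporisation at 76.7 °C: 195 kJ/kg
vapour 76.7→98.0 °C: 11.502 kJ/kg
Δh = 16.66 + 195 + 11.502 = 223.16 kJ/kg
Q = ṁ·Δh = 263.5 kg/min × 223.16 kJ/kg = 58803 kJ/min
|Q| = 980.05 kW

Q = 980 kW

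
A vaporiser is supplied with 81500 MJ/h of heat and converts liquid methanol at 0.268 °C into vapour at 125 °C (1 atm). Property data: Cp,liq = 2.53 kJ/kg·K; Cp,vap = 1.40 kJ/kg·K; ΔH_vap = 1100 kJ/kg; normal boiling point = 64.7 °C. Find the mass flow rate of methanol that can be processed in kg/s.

ṁ = 16.8 kg/s

Δh = 2.53×(64.7−0.268) + 1100 + 1.40×(125−64.7) = 1347.4 kJ/kg
Q = 81500 MJ/h = 22639 kJ/s = 22639 kJ/s
ṁ = Q/Δh = 22639 / 1347.4 = 16.801 kg/s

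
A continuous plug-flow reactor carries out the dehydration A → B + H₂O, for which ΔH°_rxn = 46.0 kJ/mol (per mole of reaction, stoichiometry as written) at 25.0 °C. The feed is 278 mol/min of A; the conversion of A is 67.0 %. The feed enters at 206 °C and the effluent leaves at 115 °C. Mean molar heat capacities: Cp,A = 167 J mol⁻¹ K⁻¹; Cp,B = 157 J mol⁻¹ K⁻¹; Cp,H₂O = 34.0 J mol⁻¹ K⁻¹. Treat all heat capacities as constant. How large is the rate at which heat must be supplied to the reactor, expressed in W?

Extent of reaction ξ = 0.670 × 278 = 186.26 mol/min
Reaction term: ξ·ΔH°_rxn = 186.26 × 46.0 = 8568 kJ/min
Sensible, feed 206→25 °C: -8403.1 kJ/min
Outlet flows (mol/min): A 91.74, B 186.26, H₂O 186.26
Sensible, products 25→115 °C: 4580.7 kJ/min
Q = ΔH = 4745.5 kJ/min = 79.092 kW
Heat supplied = 79092 W

Q_in = 79100 W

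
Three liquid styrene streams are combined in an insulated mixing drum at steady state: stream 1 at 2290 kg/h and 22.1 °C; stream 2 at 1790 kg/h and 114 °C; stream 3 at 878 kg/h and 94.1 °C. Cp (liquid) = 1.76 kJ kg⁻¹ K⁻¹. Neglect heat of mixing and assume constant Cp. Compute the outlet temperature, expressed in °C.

No heat crosses the boundary, so H_out = H_in.
Σ ṁᵢCp,ᵢTᵢ = 2290×1.76×22.1 + 1790×1.76×114 + 878×1.76×94.1 = 593630
Σ ṁᵢCp,ᵢ = 2290×1.76 + 1790×1.76 + 878×1.76 = 8726.1
T_out = 593630 / 8726.1 = 68.029 °C

T_out = 68.0 °C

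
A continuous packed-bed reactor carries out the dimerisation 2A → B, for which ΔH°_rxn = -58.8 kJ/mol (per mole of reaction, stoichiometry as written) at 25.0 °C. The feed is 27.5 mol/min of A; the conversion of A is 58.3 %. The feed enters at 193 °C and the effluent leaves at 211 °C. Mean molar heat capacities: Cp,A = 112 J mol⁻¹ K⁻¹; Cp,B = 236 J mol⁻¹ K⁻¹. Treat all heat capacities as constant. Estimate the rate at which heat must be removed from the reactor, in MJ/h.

Extent of reaction ξ = 0.583 × 27.5 / 2 = 8.0162 mol/min
Reaction term: ξ·ΔH°_rxn = 8.0162 × -58.8 = -471.36 kJ/min
Sensible, feed 193→25 °C: -517.44 kJ/min
Outlet flows (mol/min): A 11.468, B 8.0162
Sensible, products 25→211 °C: 590.77 kJ/min
Q = ΔH = -398.02 kJ/min = -6.6337 kW
Heat removed = 23.881 MJ/h

Q_out = 23.9 MJ/h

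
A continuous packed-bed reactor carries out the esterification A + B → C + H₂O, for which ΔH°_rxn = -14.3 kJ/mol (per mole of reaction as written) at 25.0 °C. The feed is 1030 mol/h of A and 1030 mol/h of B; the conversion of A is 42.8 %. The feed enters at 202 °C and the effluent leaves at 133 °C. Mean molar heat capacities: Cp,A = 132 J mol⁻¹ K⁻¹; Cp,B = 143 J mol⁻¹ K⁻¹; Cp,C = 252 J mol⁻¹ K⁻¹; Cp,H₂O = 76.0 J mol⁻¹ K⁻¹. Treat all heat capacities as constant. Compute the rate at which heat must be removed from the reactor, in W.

Extent of reaction ξ = 0.428 × 1030 = 440.84 mol/h
Reaction term: ξ·ΔH°_rxn = 440.84 × -14.3 = -6304 kJ/h
Sensible, feed 202→25 °C: -50135 kJ/h
Outlet flows (mol/h): A 589.16, B 589.16, C 440.84, H₂O 440.84
Sensible, products 25→133 °C: 33114 kJ/h
Q = ΔH = -23325 kJ/h = -6.4791 kW
Heat removed = 6479.1 W

Q_out = 6480 W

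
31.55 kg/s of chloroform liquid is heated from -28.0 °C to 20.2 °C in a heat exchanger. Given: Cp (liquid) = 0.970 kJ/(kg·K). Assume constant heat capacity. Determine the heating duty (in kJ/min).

Q = ṁ·Cp·ΔT = 31.55 × 0.970 × (20.2 − -28.0) = 1475.1 kJ/s
Heating duty = 88505 kJ/min

Q = 88500 kJ/min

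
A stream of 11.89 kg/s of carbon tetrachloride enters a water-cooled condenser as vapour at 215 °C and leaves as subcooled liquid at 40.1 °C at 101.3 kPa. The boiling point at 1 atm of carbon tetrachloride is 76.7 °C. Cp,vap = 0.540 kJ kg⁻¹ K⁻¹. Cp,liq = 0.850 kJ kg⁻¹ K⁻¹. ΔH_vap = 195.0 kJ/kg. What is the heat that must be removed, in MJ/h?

Q_c = 12900 MJ/h

vapour 215→76.7 °C: -74.682 kJ/kg
condensation at 76.7 °C: -195 kJ/kg
liquid 76.7→40.1 °C: -31.11 kJ/kg
Δh = -74.682 + -195 + -31.11 = -300.79 kJ/kg
Q = ṁ·Δh = 11.89 kg/s × -300.79 kJ/kg = -3576.4 kJ/s
|Q| = 3576.4 kW = 12875 MJ/h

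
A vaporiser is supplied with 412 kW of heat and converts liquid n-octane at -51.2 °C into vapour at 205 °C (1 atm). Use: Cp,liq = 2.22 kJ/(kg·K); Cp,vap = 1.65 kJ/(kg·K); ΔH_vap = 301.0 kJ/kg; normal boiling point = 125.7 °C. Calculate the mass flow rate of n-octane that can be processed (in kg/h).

ṁ = 1800 kg/h

Δh = 2.22×(125.7−-51.2) + 301.0 + 1.65×(205−125.7) = 824.56 kJ/kg
Q = 412 kW = 412 kJ/s = 1.4832e+06 kJ/h
ṁ = Q/Δh = 1.4832e+06 / 824.56 = 1798.8 kg/h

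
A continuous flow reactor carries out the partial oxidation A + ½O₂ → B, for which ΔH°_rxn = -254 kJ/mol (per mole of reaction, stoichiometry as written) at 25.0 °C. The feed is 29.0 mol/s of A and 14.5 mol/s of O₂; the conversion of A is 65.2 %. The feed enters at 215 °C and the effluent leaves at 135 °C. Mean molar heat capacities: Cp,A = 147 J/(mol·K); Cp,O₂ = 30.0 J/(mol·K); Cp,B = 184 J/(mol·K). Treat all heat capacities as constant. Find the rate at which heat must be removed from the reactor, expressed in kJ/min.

Q_out = 308000 kJ/min

Extent of reaction ξ = 0.652 × 29.0 = 18.908 mol/s
Reaction term: ξ·ΔH°_rxn = 18.908 × -254 = -4802.6 kJ/s
Sensible, feed 215→25 °C: -892.62 kJ/s
Outlet flows (mol/s): A 10.092, O₂ 5.046, B 18.908
Sensible, products 25→135 °C: 562.54 kJ/s
Q = ΔH = -5132.7 kJ/s = -5132.7 kW
Heat removed = 307960 kJ/min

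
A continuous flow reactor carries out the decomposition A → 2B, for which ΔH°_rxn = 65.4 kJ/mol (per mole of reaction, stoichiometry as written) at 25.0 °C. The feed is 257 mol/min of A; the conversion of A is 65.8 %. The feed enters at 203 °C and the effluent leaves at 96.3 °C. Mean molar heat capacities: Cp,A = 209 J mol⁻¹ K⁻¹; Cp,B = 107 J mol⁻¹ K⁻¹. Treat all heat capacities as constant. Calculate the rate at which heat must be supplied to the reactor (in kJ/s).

Extent of reaction ξ = 0.658 × 257 = 169.11 mol/min
Reaction term: ξ·ΔH°_rxn = 169.11 × 65.4 = 11060 kJ/min
Sensible, feed 203→25 °C: -9560.9 kJ/min
Outlet flows (mol/min): A 87.894, B 338.21
Sensible, products 25→96.3 °C: 3890 kJ/min
Q = ΔH = 5388.6 kJ/min = 89.811 kW
Heat supplied = 89.811 kJ/s

Q_in = 89.8 kJ/s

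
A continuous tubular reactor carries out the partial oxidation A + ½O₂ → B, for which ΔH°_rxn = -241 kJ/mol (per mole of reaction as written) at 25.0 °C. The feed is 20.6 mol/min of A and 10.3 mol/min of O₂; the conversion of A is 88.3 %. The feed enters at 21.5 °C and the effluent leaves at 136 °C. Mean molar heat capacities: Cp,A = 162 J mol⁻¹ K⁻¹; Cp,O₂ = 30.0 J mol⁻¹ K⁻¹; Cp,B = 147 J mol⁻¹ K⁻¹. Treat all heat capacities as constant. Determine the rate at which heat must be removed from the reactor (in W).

Extent of reaction ξ = 0.883 × 20.6 = 18.19 mol/min
Reaction term: ξ·ΔH°_rxn = 18.19 × -241 = -4383.7 kJ/min
Sensible, feed 21.5→25 °C: 12.762 kJ/min
Outlet flows (mol/min): A 2.4102, O₂ 1.2051, B 18.19
Sensible, products 25→136 °C: 344.16 kJ/min
Q = ΔH = -4026.8 kJ/min = -67.114 kW
Heat removed = 67114 W

Q_out = 67100 W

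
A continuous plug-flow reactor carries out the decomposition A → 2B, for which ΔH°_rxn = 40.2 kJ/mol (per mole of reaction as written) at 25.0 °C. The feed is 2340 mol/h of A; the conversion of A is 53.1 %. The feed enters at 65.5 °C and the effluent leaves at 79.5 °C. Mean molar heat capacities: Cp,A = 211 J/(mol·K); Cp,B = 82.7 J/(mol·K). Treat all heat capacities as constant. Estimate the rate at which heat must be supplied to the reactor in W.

Q_in = 14900 W

Extent of reaction ξ = 0.531 × 2340 = 1242.5 mol/h
Reaction term: ξ·ΔH°_rxn = 1242.5 × 40.2 = 49950 kJ/h
Sensible, feed 65.5→25 °C: -19996 kJ/h
Outlet flows (mol/h): A 1097.5, B 2485.1
Sensible, products 25→79.5 °C: 23821 kJ/h
Q = ΔH = 53775 kJ/h = 14.937 kW
Heat supplied = 14937 W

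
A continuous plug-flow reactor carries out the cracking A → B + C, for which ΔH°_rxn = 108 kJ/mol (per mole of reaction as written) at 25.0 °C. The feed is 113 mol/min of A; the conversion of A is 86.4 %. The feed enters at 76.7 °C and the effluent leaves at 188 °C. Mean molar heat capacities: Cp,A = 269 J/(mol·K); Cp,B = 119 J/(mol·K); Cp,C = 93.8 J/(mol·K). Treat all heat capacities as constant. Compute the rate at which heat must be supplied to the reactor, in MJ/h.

Q_in = 782 MJ/h

Extent of reaction ξ = 0.864 × 113 = 97.632 mol/min
Reaction term: ξ·ΔH°_rxn = 97.632 × 108 = 10544 kJ/min
Sensible, feed 76.7→25 °C: -1571.5 kJ/min
Outlet flows (mol/min): A 15.368, B 97.632, C 97.632
Sensible, products 25→188 °C: 4060.3 kJ/min
Q = ΔH = 13033 kJ/min = 217.22 kW
Heat supplied = 781.98 MJ/h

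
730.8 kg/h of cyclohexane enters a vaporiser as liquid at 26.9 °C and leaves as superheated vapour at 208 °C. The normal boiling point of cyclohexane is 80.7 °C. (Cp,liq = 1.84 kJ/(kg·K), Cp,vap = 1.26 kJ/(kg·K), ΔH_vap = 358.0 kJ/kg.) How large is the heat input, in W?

liquid 26.9→80.7 °C: 98.992 kJ/kg
vaporisation at 80.7 °C: 358 kJ/kg
vapour 80.7→208 °C: 160.4 kJ/kg
Δh = 98.992 + 358 + 160.4 = 617.39 kJ/kg
Q = ṁ·Δh = 730.8 kg/h × 617.39 kJ/kg = 451190 kJ/h
|Q| = 125.33 kW = 125330 W

Q = 125000 W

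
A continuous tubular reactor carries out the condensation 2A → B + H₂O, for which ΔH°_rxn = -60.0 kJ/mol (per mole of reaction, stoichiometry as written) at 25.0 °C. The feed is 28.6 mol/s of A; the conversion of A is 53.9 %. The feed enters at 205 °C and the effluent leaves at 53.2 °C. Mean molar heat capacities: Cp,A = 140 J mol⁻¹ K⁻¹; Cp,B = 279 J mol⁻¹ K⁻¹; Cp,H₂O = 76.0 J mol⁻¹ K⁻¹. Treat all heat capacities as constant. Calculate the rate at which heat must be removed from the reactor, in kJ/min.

Extent of reaction ξ = 0.539 × 28.6 / 2 = 7.7077 mol/s
Reaction term: ξ·ΔH°_rxn = 7.7077 × -60.0 = -462.46 kJ/s
Sensible, feed 205→25 °C: -720.72 kJ/s
Outlet flows (mol/s): A 13.185, B 7.7077, H₂O 7.7077
Sensible, products 25→53.2 °C: 129.21 kJ/s
Q = ΔH = -1054 kJ/s = -1054 kW
Heat removed = 63238 kJ/min

Q_out = 63200 kJ/min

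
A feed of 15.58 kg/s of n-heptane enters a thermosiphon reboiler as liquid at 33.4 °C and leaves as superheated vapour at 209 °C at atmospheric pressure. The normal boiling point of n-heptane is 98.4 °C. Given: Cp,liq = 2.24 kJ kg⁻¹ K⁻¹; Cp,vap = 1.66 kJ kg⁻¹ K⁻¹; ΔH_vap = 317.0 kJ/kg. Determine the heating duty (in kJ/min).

Q = 604000 kJ/min

liquid 33.4→98.4 °C: 145.6 kJ/kg
vaporisation at 98.4 °C: 317 kJ/kg
vapour 98.4→209 °C: 183.6 kJ/kg
Δh = 145.6 + 317 + 183.6 = 646.2 kJ/kg
Q = ṁ·Δh = 15.58 kg/s × 646.2 kJ/kg = 10068 kJ/s
|Q| = 10068 kW = 604060 kJ/min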